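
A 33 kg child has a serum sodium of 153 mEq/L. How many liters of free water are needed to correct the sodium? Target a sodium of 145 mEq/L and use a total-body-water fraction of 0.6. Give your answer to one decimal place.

1.1 L

TBW = 0.6 · 33 = 19.8 L
Free water deficit = TBW · (Na/145 − 1)
= 19.8 · (153/145 − 1)
= 19.8 · 0.0552
= 1.09 L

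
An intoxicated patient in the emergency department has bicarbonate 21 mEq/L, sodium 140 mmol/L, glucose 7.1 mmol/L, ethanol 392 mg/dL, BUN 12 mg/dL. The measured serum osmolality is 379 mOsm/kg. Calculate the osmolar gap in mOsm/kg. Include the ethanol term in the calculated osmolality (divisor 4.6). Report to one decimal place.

Calculated osmolality = 2·Na + glucose + BUN/2.8 + ethanol/4.6
= 2·140 + 7.1 + 12/2.8 + 392/4.6
= 280 + 7.10 + 4.29 + 85.22
= 376.61 mOsm/kg ≈ 376.6 mOsm/kg
Osmolar gap = measured − calculated = 379 − 376.6 = 2.4 mOsm/kg

2.4 mOsm/kg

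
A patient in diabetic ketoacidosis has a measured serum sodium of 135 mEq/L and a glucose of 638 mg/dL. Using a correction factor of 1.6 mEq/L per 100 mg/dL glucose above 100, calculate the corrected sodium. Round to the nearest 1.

Corrected Na = measured Na + 1.6 · (glucose − 100)/100
= 135 + 1.6 · (638 − 100)/100
= 135 + 8.6
= 143.6 mEq/L

144 mEq/L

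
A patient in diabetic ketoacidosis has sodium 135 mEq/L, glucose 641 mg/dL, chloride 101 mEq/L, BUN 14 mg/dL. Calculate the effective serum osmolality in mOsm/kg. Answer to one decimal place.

Effective osmolality excludes urea (freely permeant across cell membranes):
2·Na + glucose/18
= 2·135 + 641/18
= 270 + 35.61
= 305.61 mOsm/kg

305.6 mOsm/kg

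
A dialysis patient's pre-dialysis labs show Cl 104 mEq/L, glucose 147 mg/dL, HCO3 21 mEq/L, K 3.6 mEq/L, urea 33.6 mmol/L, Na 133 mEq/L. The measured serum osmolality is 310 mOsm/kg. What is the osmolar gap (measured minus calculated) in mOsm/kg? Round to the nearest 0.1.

2.2 mOsm/kg

Calculated osmolality = 2·Na + glucose/18 + urea
= 2·133 + 147/18 + 33.6
= 266 + 8.17 + 33.60
= 307.77 mOsm/kg ≈ 307.8 mOsm/kg
Osmolar gap = measured − calculated = 310 − 307.8 = 2.2 mOsm/kg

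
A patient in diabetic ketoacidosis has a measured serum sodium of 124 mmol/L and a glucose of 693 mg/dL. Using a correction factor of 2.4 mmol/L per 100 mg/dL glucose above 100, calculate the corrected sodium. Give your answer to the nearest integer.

138 mmol/L

Corrected Na = measured Na + 2.4 · (glucose − 100)/100
= 124 + 2.4 · (693 − 100)/100
= 124 + 14.2
= 138.2 mmol/L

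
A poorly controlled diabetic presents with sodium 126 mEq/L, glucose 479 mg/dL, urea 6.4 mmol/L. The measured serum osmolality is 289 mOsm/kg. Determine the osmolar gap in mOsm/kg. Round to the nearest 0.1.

4.0 mOsm/kg

Calculated osmolality = 2·Na + glucose/18 + urea
= 2·126 + 479/18 + 6.4
= 252 + 26.61 + 6.40
= 285.01 mOsm/kg ≈ 285.0 mOsm/kg
Osmolar gap = measured − calculated = 289 − 285.0 = 4.0 mOsm/kg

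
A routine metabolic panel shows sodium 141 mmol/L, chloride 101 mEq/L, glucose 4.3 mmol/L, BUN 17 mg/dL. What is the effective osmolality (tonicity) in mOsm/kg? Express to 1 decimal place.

286.3 mOsm/kg

Effective osmolality excludes urea (freely permeant across cell membranes):
2·Na + glucose
= 2·141 + 4.3
= 282 + 4.3
= 286.3 mOsm/kg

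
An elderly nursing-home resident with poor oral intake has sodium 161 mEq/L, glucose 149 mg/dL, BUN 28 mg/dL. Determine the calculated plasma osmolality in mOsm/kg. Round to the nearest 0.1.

Calculated osmolality = 2·Na + glucose/18 + BUN/2.8
= 2·161 + 149/18 + 28/2.8
= 322 + 8.28 + 10
= 340.28 mOsm/kg

340.3 mOsm/kg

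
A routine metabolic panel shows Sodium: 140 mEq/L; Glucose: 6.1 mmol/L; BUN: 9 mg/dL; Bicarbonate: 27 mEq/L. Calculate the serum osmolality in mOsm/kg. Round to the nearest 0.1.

289.3 mOsm/kg

Calculated osmolality = 2·Na + glucose + BUN/2.8
= 2·140 + 6.1 + 9/2.8
= 280 + 6.10 + 3.21
= 289.31 mOsm/kg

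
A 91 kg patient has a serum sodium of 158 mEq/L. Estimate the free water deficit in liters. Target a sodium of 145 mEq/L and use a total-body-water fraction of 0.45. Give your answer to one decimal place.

3.7 L

TBW = 0.45 · 91 = 40.95 L
Free water deficit = TBW · (Na/145 − 1)
= 40.95 · (158/145 − 1)
= 40.95 · 0.0897
= 3.67 L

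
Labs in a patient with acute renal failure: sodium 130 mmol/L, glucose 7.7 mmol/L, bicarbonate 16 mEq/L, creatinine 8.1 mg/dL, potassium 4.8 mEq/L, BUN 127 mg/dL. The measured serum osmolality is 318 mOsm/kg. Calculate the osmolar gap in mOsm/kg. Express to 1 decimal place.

4.9 mOsm/kg

Calculated osmolality = 2·Na + glucose + BUN/2.8
= 2·130 + 7.7 + 127/2.8
= 260 + 7.70 + 45.36
= 313.06 mOsm/kg ≈ 313.1 mOsm/kg
Osmolar gap = measured − calculated = 318 − 313.1 = 4.9 mOsm/kg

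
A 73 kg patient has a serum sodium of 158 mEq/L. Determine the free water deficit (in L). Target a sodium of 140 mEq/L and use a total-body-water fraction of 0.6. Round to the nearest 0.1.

5.6 L

TBW = 0.6 · 73 = 43.8 L
Free water deficit = TBW · (Na/140 − 1)
= 43.8 · (158/140 − 1)
= 43.8 · 0.1286
= 5.63 L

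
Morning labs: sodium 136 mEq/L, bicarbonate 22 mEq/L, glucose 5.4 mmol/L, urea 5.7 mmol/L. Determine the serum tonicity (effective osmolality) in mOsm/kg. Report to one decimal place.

277.4 mOsm/kg

Effective osmolality excludes urea (freely permeant across cell membranes):
2·Na + glucose
= 2·136 + 5.4
= 272 + 5.4
= 277.4 mOsm/kg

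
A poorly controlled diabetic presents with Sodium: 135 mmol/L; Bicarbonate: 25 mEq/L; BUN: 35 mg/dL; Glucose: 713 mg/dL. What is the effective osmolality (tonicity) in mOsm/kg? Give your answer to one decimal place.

309.6 mOsm/kg

Effective osmolality excludes urea (freely permeant across cell membranes):
2·Na + glucose/18
= 2·135 + 713/18
= 270 + 39.61
= 309.61 mOsm/kg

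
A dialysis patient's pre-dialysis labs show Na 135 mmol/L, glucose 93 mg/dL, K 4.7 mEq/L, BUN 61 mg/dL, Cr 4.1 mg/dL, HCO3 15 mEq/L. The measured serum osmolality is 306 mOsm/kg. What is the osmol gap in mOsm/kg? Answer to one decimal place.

9.0 mOsm/kg

Calculated osmolality = 2·Na + glucose/18 + BUN/2.8
= 2·135 + 93/18 + 61/2.8
= 270 + 5.17 + 21.79
= 296.96 mOsm/kg ≈ 297.0 mOsm/kg
Osmolar gap = measured − calculated = 306 − 297.0 = 9.0 mOsm/kg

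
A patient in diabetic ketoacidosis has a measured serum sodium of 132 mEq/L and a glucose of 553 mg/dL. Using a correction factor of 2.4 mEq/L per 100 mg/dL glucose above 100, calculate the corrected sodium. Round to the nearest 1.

Corrected Na = measured Na + 2.4 · (glucose − 100)/100
= 132 + 2.4 · (553 − 100)/100
= 132 + 10.9
= 142.9 mEq/L

143 mEq/L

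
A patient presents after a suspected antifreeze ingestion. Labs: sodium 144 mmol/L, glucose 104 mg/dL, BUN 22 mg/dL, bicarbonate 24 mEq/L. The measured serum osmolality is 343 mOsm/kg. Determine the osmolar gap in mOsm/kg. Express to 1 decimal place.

Calculated osmolality = 2·Na + glucose/18 + BUN/2.8
= 2·144 + 104/18 + 22/2.8
= 288 + 5.78 + 7.86
= 301.64 mOsm/kg ≈ 301.6 mOsm/kg
Osmolar gap = measured − calculated = 343 − 301.6 = 41.4 mOsm/kg

41.4 mOsm/kg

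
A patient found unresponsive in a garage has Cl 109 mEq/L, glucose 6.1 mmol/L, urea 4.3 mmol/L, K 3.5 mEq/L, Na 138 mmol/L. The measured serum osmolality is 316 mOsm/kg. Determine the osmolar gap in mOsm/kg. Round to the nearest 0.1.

Calculated osmolality = 2·Na + glucose + urea
= 2·138 + 6.1 + 4.3
= 276 + 6.10 + 4.30
= 286.4 mOsm/kg ≈ 286.4 mOsm/kg
Osmolar gap = measured − calculated = 316 − 286.4 = 29.6 mOsm/kg

29.6 mOsm/kg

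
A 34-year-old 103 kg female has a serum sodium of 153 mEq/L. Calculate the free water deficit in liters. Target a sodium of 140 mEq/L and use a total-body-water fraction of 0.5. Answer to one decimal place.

TBW = 0.5 · 103 = 51.5 L
Free water deficit = TBW · (Na/140 − 1)
= 51.5 · (153/140 − 1)
= 51.5 · 0.0929
= 4.78 L

4.8 L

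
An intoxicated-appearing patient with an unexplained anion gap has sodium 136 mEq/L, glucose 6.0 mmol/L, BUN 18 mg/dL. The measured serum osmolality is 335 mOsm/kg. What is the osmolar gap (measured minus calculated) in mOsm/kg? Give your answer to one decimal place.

Calculated osmolality = 2·Na + glucose + BUN/2.8
= 2·136 + 6 + 18/2.8
= 272 + 6 + 6.43
= 284.43 mOsm/kg ≈ 284.4 mOsm/kg
Osmolar gap = measured − calculated = 335 − 284.4 = 50.6 mOsm/kg

50.6 mOsm/kg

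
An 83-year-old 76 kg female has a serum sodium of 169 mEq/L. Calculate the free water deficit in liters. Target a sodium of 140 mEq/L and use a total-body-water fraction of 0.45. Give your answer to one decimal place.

TBW = 0.45 · 76 = 34.2 L
Free water deficit = TBW · (Na/140 − 1)
= 34.2 · (169/140 − 1)
= 34.2 · 0.2071
= 7.08 L

7.1 L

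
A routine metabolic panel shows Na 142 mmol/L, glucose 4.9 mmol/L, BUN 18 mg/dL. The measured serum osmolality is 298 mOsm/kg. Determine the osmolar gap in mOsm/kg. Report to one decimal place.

2.7 mOsm/kg

Calculated osmolality = 2·Na + glucose + BUN/2.8
= 2·142 + 4.9 + 18/2.8
= 284 + 4.90 + 6.43
= 295.33 mOsm/kg ≈ 295.3 mOsm/kg
Osmolar gap = measured − calculated = 298 − 295.3 = 2.7 mOsm/kg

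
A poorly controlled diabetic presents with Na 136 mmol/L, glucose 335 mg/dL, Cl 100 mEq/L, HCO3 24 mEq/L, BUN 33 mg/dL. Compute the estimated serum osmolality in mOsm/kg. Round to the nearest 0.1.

302.4 mOsm/kg

Calculated osmolality = 2·Na + glucose/18 + BUN/2.8
= 2·136 + 335/18 + 33/2.8
= 272 + 18.61 + 11.79
= 302.4 mOsm/kg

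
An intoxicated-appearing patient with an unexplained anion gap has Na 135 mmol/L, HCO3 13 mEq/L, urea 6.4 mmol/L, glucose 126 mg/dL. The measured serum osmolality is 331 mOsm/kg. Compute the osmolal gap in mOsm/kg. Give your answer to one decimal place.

47.6 mOsm/kg

Calculated osmolality = 2·Na + glucose/18 + urea
= 2·135 + 126/18 + 6.4
= 270 + 7 + 6.40
= 283.4 mOsm/kg ≈ 283.4 mOsm/kg
Osmolar gap = measured − calculated = 331 − 283.4 = 47.6 mOsm/kg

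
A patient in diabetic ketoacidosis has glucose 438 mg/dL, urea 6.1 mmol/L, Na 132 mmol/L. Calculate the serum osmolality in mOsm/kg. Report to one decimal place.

294.4 mOsm/kg

Calculated osmolality = 2·Na + glucose/18 + urea
= 2·132 + 438/18 + 6.1
= 264 + 24.33 + 6.10
= 294.43 mOsm/kg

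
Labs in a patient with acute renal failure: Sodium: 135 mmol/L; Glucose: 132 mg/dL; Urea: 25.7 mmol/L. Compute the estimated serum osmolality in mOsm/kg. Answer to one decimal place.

303.0 mOsm/kg

Calculated osmolality = 2·Na + glucose/18 + urea
= 2·135 + 132/18 + 25.7
= 270 + 7.33 + 25.70
= 303.03 mOsm/kg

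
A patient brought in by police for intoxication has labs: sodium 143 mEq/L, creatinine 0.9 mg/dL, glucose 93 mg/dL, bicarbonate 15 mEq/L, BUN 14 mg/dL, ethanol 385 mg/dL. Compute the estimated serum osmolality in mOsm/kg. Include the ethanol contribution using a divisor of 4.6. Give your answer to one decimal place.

379.9 mOsm/kg

Calculated osmolality = 2·Na + glucose/18 + BUN/2.8 + ethanol/4.6
= 2·143 + 93/18 + 14/2.8 + 385/4.6
= 286 + 5.17 + 5 + 83.70
= 379.87 mOsm/kg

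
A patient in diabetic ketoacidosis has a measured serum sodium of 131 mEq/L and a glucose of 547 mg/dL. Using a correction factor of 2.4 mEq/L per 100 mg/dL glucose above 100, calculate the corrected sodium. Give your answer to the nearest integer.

Corrected Na = measured Na + 2.4 · (glucose − 100)/100
= 131 + 2.4 · (547 − 100)/100
= 131 + 10.7
= 141.7 mEq/L

142 mEq/L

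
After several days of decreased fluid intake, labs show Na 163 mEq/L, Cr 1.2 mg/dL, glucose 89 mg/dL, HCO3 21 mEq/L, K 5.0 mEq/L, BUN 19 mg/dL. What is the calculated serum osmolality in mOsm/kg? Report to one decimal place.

Calculated osmolality = 2·Na + glucose/18 + BUN/2.8
= 2·163 + 89/18 + 19/2.8
= 326 + 4.94 + 6.79
= 337.73 mOsm/kg

337.7 mOsm/kg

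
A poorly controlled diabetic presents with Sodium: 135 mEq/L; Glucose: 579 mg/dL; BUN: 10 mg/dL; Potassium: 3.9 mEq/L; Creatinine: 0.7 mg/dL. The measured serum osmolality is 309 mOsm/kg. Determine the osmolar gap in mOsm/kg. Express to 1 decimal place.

Calculated osmolality = 2·Na + glucose/18 + BUN/2.8
= 2·135 + 579/18 + 10/2.8
= 270 + 32.17 + 3.57
= 305.74 mOsm/kg ≈ 305.7 mOsm/kg
Osmolar gap = measured − calculated = 309 − 305.7 = 3.3 mOsm/kg

3.3 mOsm/kg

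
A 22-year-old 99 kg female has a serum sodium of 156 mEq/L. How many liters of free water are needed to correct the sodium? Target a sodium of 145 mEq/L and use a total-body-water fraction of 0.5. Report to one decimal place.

TBW = 0.5 · 99 = 49.5 L
Free water deficit = TBW · (Na/145 − 1)
= 49.5 · (156/145 − 1)
= 49.5 · 0.0759
= 3.76 L

3.8 L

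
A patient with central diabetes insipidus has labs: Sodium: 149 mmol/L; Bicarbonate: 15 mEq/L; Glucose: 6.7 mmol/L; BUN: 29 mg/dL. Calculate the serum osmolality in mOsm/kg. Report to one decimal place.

Calculated osmolality = 2·Na + glucose + BUN/2.8
= 2·149 + 6.7 + 29/2.8
= 298 + 6.70 + 10.36
= 315.06 mOsm/kg

315.1 mOsm/kg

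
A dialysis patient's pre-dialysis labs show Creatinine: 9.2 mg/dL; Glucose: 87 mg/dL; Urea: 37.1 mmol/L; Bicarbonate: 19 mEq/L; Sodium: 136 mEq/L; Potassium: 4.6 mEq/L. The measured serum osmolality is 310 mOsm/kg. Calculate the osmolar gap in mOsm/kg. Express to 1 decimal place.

Calculated osmolality = 2·Na + glucose/18 + urea
= 2·136 + 87/18 + 37.1
= 272 + 4.83 + 37.10
= 313.93 mOsm/kg ≈ 313.9 mOsm/kg
Osmolar gap = measured − calculated = 310 − 313.9 = -3.9 mOsm/kg

-3.9 mOsm/kg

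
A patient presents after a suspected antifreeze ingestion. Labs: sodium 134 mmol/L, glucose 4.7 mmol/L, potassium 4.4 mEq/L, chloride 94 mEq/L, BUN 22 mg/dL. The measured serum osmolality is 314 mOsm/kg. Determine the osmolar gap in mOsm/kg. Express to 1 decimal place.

Calculated osmolality = 2·Na + glucose + BUN/2.8
= 2·134 + 4.7 + 22/2.8
= 268 + 4.70 + 7.86
= 280.56 mOsm/kg ≈ 280.6 mOsm/kg
Osmolar gap = measured − calculated = 314 − 280.6 = 33.4 mOsm/kg

33.4 mOsm/kg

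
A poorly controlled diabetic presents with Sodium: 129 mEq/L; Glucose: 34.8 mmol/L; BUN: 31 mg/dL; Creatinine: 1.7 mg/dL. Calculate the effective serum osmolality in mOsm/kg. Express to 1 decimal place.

292.8 mOsm/kg

Effective osmolality excludes urea (freely permeant across cell membranes):
2·Na + glucose
= 2·129 + 34.8
= 258 + 34.8
= 292.8 mOsm/kg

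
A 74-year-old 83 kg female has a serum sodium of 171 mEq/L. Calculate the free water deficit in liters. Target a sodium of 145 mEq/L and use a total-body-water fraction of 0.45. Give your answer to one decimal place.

TBW = 0.45 · 83 = 37.35 L
Free water deficit = TBW · (Na/145 − 1)
= 37.35 · (171/145 − 1)
= 37.35 · 0.1793
= 6.7 L

6.7 L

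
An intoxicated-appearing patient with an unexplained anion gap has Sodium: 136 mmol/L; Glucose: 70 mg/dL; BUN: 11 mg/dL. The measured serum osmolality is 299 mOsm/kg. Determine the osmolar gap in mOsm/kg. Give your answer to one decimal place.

19.2 mOsm/kg

Calculated osmolality = 2·Na + glucose/18 + BUN/2.8
= 2·136 + 70/18 + 11/2.8
= 272 + 3.89 + 3.93
= 279.82 mOsm/kg ≈ 279.8 mOsm/kg
Osmolar gap = measured − calculated = 299 − 279.8 = 19.2 mOsm/kg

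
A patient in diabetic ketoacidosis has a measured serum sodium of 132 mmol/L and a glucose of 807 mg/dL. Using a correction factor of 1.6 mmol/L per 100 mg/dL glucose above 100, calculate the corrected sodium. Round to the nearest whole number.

Corrected Na = measured Na + 1.6 · (glucose − 100)/100
= 132 + 1.6 · (807 − 100)/100
= 132 + 11.3
= 143.3 mmol/L

143 mmol/L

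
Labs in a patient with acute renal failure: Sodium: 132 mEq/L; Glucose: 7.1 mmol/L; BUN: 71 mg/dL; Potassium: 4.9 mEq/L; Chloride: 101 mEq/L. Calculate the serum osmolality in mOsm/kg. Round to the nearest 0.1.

Calculated osmolality = 2·Na + glucose + BUN/2.8
= 2·132 + 7.1 + 71/2.8
= 264 + 7.10 + 25.36
= 296.46 mOsm/kg

296.5 mOsm/kg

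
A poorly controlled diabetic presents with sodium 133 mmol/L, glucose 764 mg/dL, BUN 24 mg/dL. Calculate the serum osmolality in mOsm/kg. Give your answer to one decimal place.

Calculated osmolality = 2·Na + glucose/18 + BUN/2.8
= 2·133 + 764/18 + 24/2.8
= 266 + 42.44 + 8.57
= 317.01 mOsm/kg

317.0 mOsm/kg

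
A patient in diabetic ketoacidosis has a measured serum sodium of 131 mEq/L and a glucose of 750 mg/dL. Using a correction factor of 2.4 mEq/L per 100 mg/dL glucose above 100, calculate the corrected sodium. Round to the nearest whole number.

Corrected Na = measured Na + 2.4 · (glucose − 100)/100
= 131 + 2.4 · (750 − 100)/100
= 131 + 15.6
= 146.6 mEq/L

147 mEq/L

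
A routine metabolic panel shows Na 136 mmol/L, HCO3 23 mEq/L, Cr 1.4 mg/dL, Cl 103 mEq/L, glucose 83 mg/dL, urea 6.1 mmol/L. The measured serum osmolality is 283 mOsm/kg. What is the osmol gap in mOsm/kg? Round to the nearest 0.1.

0.3 mOsm/kg

Calculated osmolality = 2·Na + glucose/18 + urea
= 2·136 + 83/18 + 6.1
= 272 + 4.61 + 6.10
= 282.71 mOsm/kg ≈ 282.7 mOsm/kg
Osmolar gap = measured − calculated = 283 − 282.7 = 0.3 mOsm/kg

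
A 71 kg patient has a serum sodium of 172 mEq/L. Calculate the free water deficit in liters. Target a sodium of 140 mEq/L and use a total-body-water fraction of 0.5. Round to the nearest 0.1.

TBW = 0.5 · 71 = 35.5 L
Free water deficit = TBW · (Na/140 − 1)
= 35.5 · (172/140 − 1)
= 35.5 · 0.2286
= 8.12 L

8.1 L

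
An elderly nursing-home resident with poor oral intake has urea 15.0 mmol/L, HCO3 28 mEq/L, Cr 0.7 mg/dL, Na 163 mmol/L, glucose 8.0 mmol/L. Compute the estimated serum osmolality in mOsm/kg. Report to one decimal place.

Calculated osmolality = 2·Na + glucose + urea
= 2·163 + 8 + 15
= 326 + 8 + 15
= 349 mOsm/kg

349.0 mOsm/kg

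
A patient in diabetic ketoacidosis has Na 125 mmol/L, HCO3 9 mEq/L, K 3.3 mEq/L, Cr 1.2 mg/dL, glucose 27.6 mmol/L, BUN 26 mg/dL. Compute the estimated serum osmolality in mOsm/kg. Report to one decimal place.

Calculated osmolality = 2·Na + glucose + BUN/2.8
= 2·125 + 27.6 + 26/2.8
= 250 + 27.60 + 9.29
= 286.89 mOsm/kg

286.9 mOsm/kg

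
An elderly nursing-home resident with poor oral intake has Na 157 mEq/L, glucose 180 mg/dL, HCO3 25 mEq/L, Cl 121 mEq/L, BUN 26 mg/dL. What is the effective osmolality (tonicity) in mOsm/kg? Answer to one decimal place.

324.0 mOsm/kg

Effective osmolality excludes urea (freely permeant across cell membranes):
2·Na + glucose/18
= 2·157 + 180/18
= 314 + 10
= 324 mOsm/kg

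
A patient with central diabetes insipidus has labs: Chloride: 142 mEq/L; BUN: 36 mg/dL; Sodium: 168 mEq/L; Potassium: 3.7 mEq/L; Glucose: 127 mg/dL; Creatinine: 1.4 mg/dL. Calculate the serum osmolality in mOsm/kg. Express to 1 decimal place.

355.9 mOsm/kg

Calculated osmolality = 2·Na + glucose/18 + BUN/2.8
= 2·168 + 127/18 + 36/2.8
= 336 + 7.06 + 12.86
= 355.92 mOsm/kg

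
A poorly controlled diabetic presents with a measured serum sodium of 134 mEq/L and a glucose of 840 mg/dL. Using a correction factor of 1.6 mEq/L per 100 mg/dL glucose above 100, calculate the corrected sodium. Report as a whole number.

Corrected Na = measured Na + 1.6 · (glucose − 100)/100
= 134 + 1.6 · (840 − 100)/100
= 134 + 11.8
= 145.8 mEq/L

146 mEq/L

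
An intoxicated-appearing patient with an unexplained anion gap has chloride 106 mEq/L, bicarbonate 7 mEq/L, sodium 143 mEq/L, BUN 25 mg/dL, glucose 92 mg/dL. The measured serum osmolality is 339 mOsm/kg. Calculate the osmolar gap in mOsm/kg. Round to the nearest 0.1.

Calculated osmolality = 2·Na + glucose/18 + BUN/2.8
= 2·143 + 92/18 + 25/2.8
= 286 + 5.11 + 8.93
= 300.04 mOsm/kg ≈ 300.0 mOsm/kg
Osmolar gap = measured − calculated = 339 − 300.0 = 39.0 mOsm/kg

39.0 mOsm/kg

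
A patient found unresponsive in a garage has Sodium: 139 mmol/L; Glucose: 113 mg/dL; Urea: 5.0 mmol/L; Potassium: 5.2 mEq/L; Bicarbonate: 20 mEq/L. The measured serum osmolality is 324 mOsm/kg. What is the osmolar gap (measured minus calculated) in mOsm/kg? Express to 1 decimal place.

Calculated osmolality = 2·Na + glucose/18 + urea
= 2·139 + 113/18 + 5
= 278 + 6.28 + 5
= 289.28 mOsm/kg ≈ 289.3 mOsm/kg
Osmolar gap = measured − calculated = 324 − 289.3 = 34.7 mOsm/kg

34.7 mOsm/kg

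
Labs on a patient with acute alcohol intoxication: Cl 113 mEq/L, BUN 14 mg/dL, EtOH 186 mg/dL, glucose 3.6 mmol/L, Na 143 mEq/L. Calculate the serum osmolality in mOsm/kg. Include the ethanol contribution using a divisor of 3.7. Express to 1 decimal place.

344.9 mOsm/kg

Calculated osmolality = 2·Na + glucose + BUN/2.8 + ethanol/3.7
= 2·143 + 3.6 + 14/2.8 + 186/3.7
= 286 + 3.60 + 5 + 50.27
= 344.87 mOsm/kg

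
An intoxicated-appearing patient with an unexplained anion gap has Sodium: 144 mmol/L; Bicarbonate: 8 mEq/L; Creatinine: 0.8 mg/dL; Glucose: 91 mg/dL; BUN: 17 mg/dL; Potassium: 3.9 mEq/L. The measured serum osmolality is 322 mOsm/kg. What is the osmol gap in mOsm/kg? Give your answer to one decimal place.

Calculated osmolality = 2·Na + glucose/18 + BUN/2.8
= 2·144 + 91/18 + 17/2.8
= 288 + 5.06 + 6.07
= 299.13 mOsm/kg ≈ 299.1 mOsm/kg
Osmolar gap = measured − calculated = 322 − 299.1 = 22.9 mOsm/kg

22.9 mOsm/kg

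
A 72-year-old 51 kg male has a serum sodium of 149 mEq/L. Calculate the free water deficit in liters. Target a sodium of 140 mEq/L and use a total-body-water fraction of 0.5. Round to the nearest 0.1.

1.6 L

TBW = 0.5 · 51 = 25.5 L
Free water deficit = TBW · (Na/140 − 1)
= 25.5 · (149/140 − 1)
= 25.5 · 0.0643
= 1.64 L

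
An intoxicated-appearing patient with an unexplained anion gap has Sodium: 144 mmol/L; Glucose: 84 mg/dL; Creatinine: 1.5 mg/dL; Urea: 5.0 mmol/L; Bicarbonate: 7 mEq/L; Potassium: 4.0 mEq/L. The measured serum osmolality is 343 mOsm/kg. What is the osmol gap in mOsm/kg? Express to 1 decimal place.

Calculated osmolality = 2·Na + glucose/18 + urea
= 2·144 + 84/18 + 5
= 288 + 4.67 + 5
= 297.67 mOsm/kg ≈ 297.7 mOsm/kg
Osmolar gap = measured − calculated = 343 − 297.7 = 45.3 mOsm/kg

45.3 mOsm/kg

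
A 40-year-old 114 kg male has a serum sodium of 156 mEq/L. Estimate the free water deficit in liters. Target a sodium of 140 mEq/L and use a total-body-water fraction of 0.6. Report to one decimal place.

7.8 L

TBW = 0.6 · 114 = 68.4 L
Free water deficit = TBW · (Na/140 − 1)
= 68.4 · (156/140 − 1)
= 68.4 · 0.1143
= 7.82 L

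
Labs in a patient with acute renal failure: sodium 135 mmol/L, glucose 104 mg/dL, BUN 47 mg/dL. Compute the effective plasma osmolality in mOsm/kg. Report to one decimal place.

Effective osmolality excludes urea (freely permeant across cell membranes):
2·Na + glucose/18
= 2·135 + 104/18
= 270 + 5.78
= 275.78 mOsm/kg

275.8 mOsm/kg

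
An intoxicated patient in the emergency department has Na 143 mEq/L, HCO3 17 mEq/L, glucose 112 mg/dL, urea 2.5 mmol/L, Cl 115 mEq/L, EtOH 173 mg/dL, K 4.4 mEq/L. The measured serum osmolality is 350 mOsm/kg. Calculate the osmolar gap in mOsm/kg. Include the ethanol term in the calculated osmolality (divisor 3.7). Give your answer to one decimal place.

8.5 mOsm/kg

Calculated osmolality = 2·Na + glucose/18 + urea + ethanol/3.7
= 2·143 + 112/18 + 2.5 + 173/3.7
= 286 + 6.22 + 2.50 + 46.76
= 341.48 mOsm/kg ≈ 341.5 mOsm/kg
Osmolar gap = measured − calculated = 350 − 341.5 = 8.5 mOsm/kg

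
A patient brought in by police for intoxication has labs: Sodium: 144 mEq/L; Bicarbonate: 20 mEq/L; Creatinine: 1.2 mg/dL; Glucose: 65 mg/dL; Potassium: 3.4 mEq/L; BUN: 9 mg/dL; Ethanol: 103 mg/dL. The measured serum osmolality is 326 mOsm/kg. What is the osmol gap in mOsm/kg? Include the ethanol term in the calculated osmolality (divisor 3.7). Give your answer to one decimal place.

Calculated osmolality = 2·Na + glucose/18 + BUN/2.8 + ethanol/3.7
= 2·144 + 65/18 + 9/2.8 + 103/3.7
= 288 + 3.61 + 3.21 + 27.84
= 322.66 mOsm/kg ≈ 322.7 mOsm/kg
Osmolar gap = measured − calculated = 326 − 322.7 = 3.3 mOsm/kg

3.3 mOsm/kg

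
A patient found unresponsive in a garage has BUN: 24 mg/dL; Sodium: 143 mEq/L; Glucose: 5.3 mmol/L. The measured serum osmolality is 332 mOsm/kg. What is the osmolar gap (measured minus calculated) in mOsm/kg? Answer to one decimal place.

32.1 mOsm/kg

Calculated osmolality = 2·Na + glucose + BUN/2.8
= 2·143 + 5.3 + 24/2.8
= 286 + 5.30 + 8.57
= 299.87 mOsm/kg ≈ 299.9 mOsm/kg
Osmolar gap = measured − calculated = 332 − 299.9 = 32.1 mOsm/kg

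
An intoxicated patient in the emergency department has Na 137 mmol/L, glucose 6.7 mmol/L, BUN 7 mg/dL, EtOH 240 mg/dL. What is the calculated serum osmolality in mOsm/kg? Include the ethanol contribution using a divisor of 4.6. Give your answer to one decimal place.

Calculated osmolality = 2·Na + glucose + BUN/2.8 + ethanol/4.6
= 2·137 + 6.7 + 7/2.8 + 240/4.6
= 274 + 6.70 + 2.50 + 52.17
= 335.37 mOsm/kg

335.4 mOsm/kg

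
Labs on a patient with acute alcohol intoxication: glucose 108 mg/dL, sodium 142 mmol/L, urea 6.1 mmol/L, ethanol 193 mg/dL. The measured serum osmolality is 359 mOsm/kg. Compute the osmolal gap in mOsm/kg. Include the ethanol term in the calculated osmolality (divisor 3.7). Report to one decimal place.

Calculated osmolality = 2·Na + glucose/18 + urea + ethanol/3.7
= 2·142 + 108/18 + 6.1 + 193/3.7
= 284 + 6 + 6.10 + 52.16
= 348.26 mOsm/kg ≈ 348.3 mOsm/kg
Osmolar gap = measured − calculated = 359 − 348.3 = 10.7 mOsm/kg

10.7 mOsm/kg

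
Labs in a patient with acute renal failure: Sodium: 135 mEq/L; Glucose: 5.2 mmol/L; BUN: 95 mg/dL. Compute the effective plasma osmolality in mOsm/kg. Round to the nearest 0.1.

275.2 mOsm/kg

Effective osmolality excludes urea (freely permeant across cell membranes):
2·Na + glucose
= 2·135 + 5.2
= 270 + 5.2
= 275.2 mOsm/kg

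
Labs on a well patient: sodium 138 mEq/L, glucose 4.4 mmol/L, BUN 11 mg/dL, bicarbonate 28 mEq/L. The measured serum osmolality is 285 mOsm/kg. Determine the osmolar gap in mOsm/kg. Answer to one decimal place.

Calculated osmolality = 2·Na + glucose + BUN/2.8
= 2·138 + 4.4 + 11/2.8
= 276 + 4.40 + 3.93
= 284.33 mOsm/kg ≈ 284.3 mOsm/kg
Osmolar gap = measured − calculated = 285 − 284.3 = 0.7 mOsm/kg

0.7 mOsm/kg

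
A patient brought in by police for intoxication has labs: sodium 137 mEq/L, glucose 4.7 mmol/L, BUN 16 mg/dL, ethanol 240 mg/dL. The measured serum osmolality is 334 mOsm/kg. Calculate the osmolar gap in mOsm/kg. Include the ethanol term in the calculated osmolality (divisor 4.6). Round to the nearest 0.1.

Calculated osmolality = 2·Na + glucose + BUN/2.8 + ethanol/4.6
= 2·137 + 4.7 + 16/2.8 + 240/4.6
= 274 + 4.70 + 5.71 + 52.17
= 336.58 mOsm/kg ≈ 336.6 mOsm/kg
Osmolar gap = measured − calculated = 334 − 336.6 = -2.6 mOsm/kg

-2.6 mOsm/kg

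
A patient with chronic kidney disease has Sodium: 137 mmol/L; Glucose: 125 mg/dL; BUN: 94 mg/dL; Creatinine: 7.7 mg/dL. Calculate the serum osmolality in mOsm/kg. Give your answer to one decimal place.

Calculated osmolality = 2·Na + glucose/18 + BUN/2.8
= 2·137 + 125/18 + 94/2.8
= 274 + 6.94 + 33.57
= 314.51 mOsm/kg

314.5 mOsm/kg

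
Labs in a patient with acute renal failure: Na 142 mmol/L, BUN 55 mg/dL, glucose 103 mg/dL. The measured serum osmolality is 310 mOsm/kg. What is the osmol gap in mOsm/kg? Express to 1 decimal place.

Calculated osmolality = 2·Na + glucose/18 + BUN/2.8
= 2·142 + 103/18 + 55/2.8
= 284 + 5.72 + 19.64
= 309.36 mOsm/kg ≈ 309.4 mOsm/kg
Osmolar gap = measured − calculated = 310 − 309.4 = 0.6 mOsm/kg

0.6 mOsm/kg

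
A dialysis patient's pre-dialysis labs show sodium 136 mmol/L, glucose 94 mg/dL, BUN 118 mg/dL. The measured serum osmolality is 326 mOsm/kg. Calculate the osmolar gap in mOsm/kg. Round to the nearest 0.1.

Calculated osmolality = 2·Na + glucose/18 + BUN/2.8
= 2·136 + 94/18 + 118/2.8
= 272 + 5.22 + 42.14
= 319.36 mOsm/kg ≈ 319.4 mOsm/kg
Osmolar gap = measured − calculated = 326 − 319.4 = 6.6 mOsm/kg

6.6 mOsm/kg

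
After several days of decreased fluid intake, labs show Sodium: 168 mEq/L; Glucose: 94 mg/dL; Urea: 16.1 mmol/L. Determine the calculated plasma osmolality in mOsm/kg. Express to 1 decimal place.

Calculated osmolality = 2·Na + glucose/18 + urea
= 2·168 + 94/18 + 16.1
= 336 + 5.22 + 16.10
= 357.32 mOsm/kg

357.3 mOsm/kg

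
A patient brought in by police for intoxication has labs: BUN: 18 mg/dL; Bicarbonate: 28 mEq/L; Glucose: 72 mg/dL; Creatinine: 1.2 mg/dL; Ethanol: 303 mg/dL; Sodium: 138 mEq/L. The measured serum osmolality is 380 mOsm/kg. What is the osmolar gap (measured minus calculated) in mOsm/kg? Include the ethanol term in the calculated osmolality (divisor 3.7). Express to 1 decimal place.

Calculated osmolality = 2·Na + glucose/18 + BUN/2.8 + ethanol/3.7
= 2·138 + 72/18 + 18/2.8 + 303/3.7
= 276 + 4 + 6.43 + 81.89
= 368.32 mOsm/kg ≈ 368.3 mOsm/kg
Osmolar gap = measured − calculated = 380 − 368.3 = 11.7 mOsm/kg

11.7 mOsm/kg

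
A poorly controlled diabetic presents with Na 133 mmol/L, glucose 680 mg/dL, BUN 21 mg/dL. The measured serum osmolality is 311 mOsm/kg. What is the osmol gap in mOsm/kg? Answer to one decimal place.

-0.3 mOsm/kg

Calculated osmolality = 2·Na + glucose/18 + BUN/2.8
= 2·133 + 680/18 + 21/2.8
= 266 + 37.78 + 7.50
= 311.28 mOsm/kg ≈ 311.3 mOsm/kg
Osmolar gap = measured − calculated = 311 − 311.3 = -0.3 mOsm/kg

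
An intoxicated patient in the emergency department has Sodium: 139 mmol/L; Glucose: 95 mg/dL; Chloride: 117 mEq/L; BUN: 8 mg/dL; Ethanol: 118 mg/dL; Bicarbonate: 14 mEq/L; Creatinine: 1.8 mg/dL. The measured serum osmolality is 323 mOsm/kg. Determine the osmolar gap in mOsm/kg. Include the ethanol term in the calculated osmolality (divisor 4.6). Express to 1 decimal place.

Calculated osmolality = 2·Na + glucose/18 + BUN/2.8 + ethanol/4.6
= 2·139 + 95/18 + 8/2.8 + 118/4.6
= 278 + 5.28 + 2.86 + 25.65
= 311.79 mOsm/kg ≈ 311.8 mOsm/kg
Osmolar gap = measured − calculated = 323 − 311.8 = 11.2 mOsm/kg

11.2 mOsm/kg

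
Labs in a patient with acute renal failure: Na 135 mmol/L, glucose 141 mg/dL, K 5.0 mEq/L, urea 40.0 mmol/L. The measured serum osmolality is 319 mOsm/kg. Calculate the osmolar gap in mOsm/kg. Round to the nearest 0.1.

1.2 mOsm/kg

Calculated osmolality = 2·Na + glucose/18 + urea
= 2·135 + 141/18 + 40
= 270 + 7.83 + 40
= 317.83 mOsm/kg ≈ 317.8 mOsm/kg
Osmolar gap = measured − calculated = 319 − 317.8 = 1.2 mOsm/kg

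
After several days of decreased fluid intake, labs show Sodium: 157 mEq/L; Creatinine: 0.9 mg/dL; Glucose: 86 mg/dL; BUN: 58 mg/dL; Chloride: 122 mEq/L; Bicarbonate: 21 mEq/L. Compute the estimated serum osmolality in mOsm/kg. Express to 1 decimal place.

Calculated osmolality = 2·Na + glucose/18 + BUN/2.8
= 2·157 + 86/18 + 58/2.8
= 314 + 4.78 + 20.71
= 339.49 mOsm/kg

339.5 mOsm/kg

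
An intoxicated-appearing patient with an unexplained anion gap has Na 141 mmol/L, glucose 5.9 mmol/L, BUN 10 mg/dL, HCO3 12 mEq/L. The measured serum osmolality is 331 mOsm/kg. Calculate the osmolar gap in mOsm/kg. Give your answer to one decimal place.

39.5 mOsm/kg

Calculated osmolality = 2·Na + glucose + BUN/2.8
= 2·141 + 5.9 + 10/2.8
= 282 + 5.90 + 3.57
= 291.47 mOsm/kg ≈ 291.5 mOsm/kg
Osmolar gap = measured − calculated = 331 − 291.5 = 39.5 mOsm/kg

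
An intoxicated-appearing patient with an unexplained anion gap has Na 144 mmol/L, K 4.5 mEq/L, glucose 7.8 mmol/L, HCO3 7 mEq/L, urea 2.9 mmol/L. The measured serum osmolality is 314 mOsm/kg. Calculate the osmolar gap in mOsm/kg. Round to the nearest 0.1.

15.3 mOsm/kg

Calculated osmolality = 2·Na + glucose + urea
= 2·144 + 7.8 + 2.9
= 288 + 7.80 + 2.90
= 298.7 mOsm/kg ≈ 298.7 mOsm/kg
Osmolar gap = measured − calculated = 314 − 298.7 = 15.3 mOsm/kg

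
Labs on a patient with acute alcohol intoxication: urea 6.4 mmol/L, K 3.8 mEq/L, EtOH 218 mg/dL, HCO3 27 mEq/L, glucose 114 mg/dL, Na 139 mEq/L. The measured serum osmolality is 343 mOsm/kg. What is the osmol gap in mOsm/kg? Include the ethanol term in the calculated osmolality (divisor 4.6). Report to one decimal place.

Calculated osmolality = 2·Na + glucose/18 + urea + ethanol/4.6
= 2·139 + 114/18 + 6.4 + 218/4.6
= 278 + 6.33 + 6.40 + 47.39
= 338.12 mOsm/kg ≈ 338.1 mOsm/kg
Osmolar gap = measured − calculated = 343 − 338.1 = 4.9 mOsm/kg

4.9 mOsm/kg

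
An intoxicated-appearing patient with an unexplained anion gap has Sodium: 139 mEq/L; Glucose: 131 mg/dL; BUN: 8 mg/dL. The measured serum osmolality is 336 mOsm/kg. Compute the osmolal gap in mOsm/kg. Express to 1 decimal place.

Calculated osmolality = 2·Na + glucose/18 + BUN/2.8
= 2·139 + 131/18 + 8/2.8
= 278 + 7.28 + 2.86
= 288.14 mOsm/kg ≈ 288.1 mOsm/kg
Osmolar gap = measured − calculated = 336 − 288.1 = 47.9 mOsm/kg

47.9 mOsm/kg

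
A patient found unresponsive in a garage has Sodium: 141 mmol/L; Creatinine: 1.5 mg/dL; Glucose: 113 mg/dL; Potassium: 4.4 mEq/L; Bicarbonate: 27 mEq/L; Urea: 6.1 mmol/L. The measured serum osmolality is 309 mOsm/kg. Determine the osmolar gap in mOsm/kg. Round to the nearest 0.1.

Calculated osmolality = 2·Na + glucose/18 + urea
= 2·141 + 113/18 + 6.1
= 282 + 6.28 + 6.10
= 294.38 mOsm/kg ≈ 294.4 mOsm/kg
Osmolar gap = measured − calculated = 309 − 294.4 = 14.6 mOsm/kg

14.6 mOsm/kg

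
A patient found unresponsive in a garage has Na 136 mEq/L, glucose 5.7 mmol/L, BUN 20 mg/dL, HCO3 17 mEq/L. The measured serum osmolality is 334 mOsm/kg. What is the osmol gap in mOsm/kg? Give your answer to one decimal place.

Calculated osmolality = 2·Na + glucose + BUN/2.8
= 2·136 + 5.7 + 20/2.8
= 272 + 5.70 + 7.14
= 284.84 mOsm/kg ≈ 284.8 mOsm/kg
Osmolar gap = measured − calculated = 334 − 284.8 = 49.2 mOsm/kg

49.2 mOsm/kg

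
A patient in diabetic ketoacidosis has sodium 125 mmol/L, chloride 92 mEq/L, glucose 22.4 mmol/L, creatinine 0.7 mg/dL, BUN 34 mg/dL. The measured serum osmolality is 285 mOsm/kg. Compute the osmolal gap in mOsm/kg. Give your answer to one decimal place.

Calculated osmolality = 2·Na + glucose + BUN/2.8
= 2·125 + 22.4 + 34/2.8
= 250 + 22.40 + 12.14
= 284.54 mOsm/kg ≈ 284.5 mOsm/kg
Osmolar gap = measured − calculated = 285 − 284.5 = 0.5 mOsm/kg

0.5 mOsm/kg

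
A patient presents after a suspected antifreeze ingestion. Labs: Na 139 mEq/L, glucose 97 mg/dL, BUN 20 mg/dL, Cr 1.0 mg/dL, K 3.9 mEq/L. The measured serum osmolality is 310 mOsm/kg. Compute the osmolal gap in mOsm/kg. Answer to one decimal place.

19.5 mOsm/kg

Calculated osmolality = 2·Na + glucose/18 + BUN/2.8
= 2·139 + 97/18 + 20/2.8
= 278 + 5.39 + 7.14
= 290.53 mOsm/kg ≈ 290.5 mOsm/kg
Osmolar gap = measured − calculated = 310 − 290.5 = 19.5 mOsm/kg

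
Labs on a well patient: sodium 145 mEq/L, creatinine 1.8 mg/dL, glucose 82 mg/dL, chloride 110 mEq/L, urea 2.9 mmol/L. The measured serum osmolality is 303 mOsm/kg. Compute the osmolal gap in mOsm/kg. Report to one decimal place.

Calculated osmolality = 2·Na + glucose/18 + urea
= 2·145 + 82/18 + 2.9
= 290 + 4.56 + 2.90
= 297.46 mOsm/kg ≈ 297.5 mOsm/kg
Osmolar gap = measured − calculated = 303 − 297.5 = 5.5 mOsm/kg

5.5 mOsm/kg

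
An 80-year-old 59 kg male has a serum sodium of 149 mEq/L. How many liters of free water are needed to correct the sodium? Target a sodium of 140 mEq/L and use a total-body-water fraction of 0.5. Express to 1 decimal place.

TBW = 0.5 · 59 = 29.5 L
Free water deficit = TBW · (Na/140 − 1)
= 29.5 · (149/140 − 1)
= 29.5 · 0.0643
= 1.9 L

1.9 L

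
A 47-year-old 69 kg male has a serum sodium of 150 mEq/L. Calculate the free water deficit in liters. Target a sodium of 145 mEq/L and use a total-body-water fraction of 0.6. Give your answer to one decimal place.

1.4 L

TBW = 0.6 · 69 = 41.4 L
Free water deficit = TBW · (Na/145 − 1)
= 41.4 · (150/145 − 1)
= 41.4 · 0.0345
= 1.43 L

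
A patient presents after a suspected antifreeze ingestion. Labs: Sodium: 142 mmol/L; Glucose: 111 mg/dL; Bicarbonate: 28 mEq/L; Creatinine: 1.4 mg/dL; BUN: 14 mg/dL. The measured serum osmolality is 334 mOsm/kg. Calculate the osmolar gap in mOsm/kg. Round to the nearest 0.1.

Calculated osmolality = 2·Na + glucose/18 + BUN/2.8
= 2·142 + 111/18 + 14/2.8
= 284 + 6.17 + 5
= 295.17 mOsm/kg ≈ 295.2 mOsm/kg
Osmolar gap = measured − calculated = 334 − 295.2 = 38.8 mOsm/kg

38.8 mOsm/kg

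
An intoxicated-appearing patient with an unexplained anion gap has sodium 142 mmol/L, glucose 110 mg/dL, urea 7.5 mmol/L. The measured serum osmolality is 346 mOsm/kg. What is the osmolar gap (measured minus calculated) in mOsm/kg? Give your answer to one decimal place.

Calculated osmolality = 2·Na + glucose/18 + urea
= 2·142 + 110/18 + 7.5
= 284 + 6.11 + 7.50
= 297.61 mOsm/kg ≈ 297.6 mOsm/kg
Osmolar gap = measured − calculated = 346 − 297.6 = 48.4 mOsm/kg

48.4 mOsm/kg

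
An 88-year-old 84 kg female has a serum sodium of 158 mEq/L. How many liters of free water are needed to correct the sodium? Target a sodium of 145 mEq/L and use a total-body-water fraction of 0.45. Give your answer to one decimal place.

TBW = 0.45 · 84 = 37.8 L
Free water deficit = TBW · (Na/145 − 1)
= 37.8 · (158/145 − 1)
= 37.8 · 0.0897
= 3.39 L

3.4 L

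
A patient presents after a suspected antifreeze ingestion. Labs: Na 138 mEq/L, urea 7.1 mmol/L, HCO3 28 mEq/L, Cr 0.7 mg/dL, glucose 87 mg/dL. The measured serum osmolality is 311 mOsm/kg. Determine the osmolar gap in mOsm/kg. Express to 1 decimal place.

Calculated osmolality = 2·Na + glucose/18 + urea
= 2·138 + 87/18 + 7.1
= 276 + 4.83 + 7.10
= 287.93 mOsm/kg ≈ 287.9 mOsm/kg
Osmolar gap = measured − calculated = 311 − 287.9 = 23.1 mOsm/kg

23.1 mOsm/kg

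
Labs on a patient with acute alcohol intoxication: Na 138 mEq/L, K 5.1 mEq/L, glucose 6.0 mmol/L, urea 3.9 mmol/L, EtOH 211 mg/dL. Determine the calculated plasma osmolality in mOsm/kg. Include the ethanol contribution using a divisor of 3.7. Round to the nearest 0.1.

Calculated osmolality = 2·Na + glucose + urea + ethanol/3.7
= 2·138 + 6 + 3.9 + 211/3.7
= 276 + 6 + 3.90 + 57.03
= 342.93 mOsm/kg

342.9 mOsm/kg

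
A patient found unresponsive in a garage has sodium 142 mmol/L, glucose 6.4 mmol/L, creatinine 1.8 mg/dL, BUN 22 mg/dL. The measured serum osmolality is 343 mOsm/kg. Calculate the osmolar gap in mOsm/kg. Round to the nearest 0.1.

Calculated osmolality = 2·Na + glucose + BUN/2.8
= 2·142 + 6.4 + 22/2.8
= 284 + 6.40 + 7.86
= 298.26 mOsm/kg ≈ 298.3 mOsm/kg
Osmolar gap = measured − calculated = 343 − 298.3 = 44.7 mOsm/kg

44.7 mOsm/kg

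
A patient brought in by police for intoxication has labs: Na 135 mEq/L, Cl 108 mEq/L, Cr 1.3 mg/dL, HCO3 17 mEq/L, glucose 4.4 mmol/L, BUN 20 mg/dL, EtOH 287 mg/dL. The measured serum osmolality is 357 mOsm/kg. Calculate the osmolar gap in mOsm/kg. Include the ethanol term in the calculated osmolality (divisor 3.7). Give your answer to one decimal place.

Calculated osmolality = 2·Na + glucose + BUN/2.8 + ethanol/3.7
= 2·135 + 4.4 + 20/2.8 + 287/3.7
= 270 + 4.40 + 7.14 + 77.57
= 359.11 mOsm/kg ≈ 359.1 mOsm/kg
Osmolar gap = measured − calculated = 357 − 359.1 = -2.1 mOsm/kg

-2.1 mOsm/kg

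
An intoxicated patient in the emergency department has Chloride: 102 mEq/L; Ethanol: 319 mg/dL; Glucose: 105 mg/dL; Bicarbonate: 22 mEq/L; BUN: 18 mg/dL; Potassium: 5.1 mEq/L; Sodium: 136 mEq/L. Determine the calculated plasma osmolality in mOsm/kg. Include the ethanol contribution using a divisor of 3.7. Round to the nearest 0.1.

370.5 mOsm/kg

Calculated osmolality = 2·Na + glucose/18 + BUN/2.8 + ethanol/3.7
= 2·136 + 105/18 + 18/2.8 + 319/3.7
= 272 + 5.83 + 6.43 + 86.22
= 370.48 mOsm/kg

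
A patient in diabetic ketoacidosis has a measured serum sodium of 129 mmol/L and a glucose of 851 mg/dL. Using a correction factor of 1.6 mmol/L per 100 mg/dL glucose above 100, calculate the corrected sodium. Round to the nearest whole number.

141 mmol/L

Corrected Na = measured Na + 1.6 · (glucose − 100)/100
= 129 + 1.6 · (851 − 100)/100
= 129 + 12
= 141 mmol/L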